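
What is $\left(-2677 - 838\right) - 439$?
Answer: $-3954$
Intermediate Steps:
$\left(-2677 - 838\right) - 439 = -3515 - 439 = -3954$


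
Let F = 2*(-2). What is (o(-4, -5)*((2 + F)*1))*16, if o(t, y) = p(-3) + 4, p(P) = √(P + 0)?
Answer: -128 - 32*I*√3 ≈ -128.0 - 55.426*I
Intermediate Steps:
p(P) = √P
F = -4
o(t, y) = 4 + I*√3 (o(t, y) = √(-3) + 4 = I*√3 + 4 = 4 + I*√3)
(o(-4, -5)*((2 + F)*1))*16 = ((4 + I*√3)*((2 - 4)*1))*16 = ((4 + I*√3)*(-2*1))*16 = ((4 + I*√3)*(-2))*16 = (-8 - 2*I*√3)*16 = -128 - 32*I*√3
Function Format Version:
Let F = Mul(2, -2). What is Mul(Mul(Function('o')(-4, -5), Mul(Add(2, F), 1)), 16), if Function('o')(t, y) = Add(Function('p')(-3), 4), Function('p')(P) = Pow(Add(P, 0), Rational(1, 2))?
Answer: Add(-128, Mul(-32, I, Pow(3, Rational(1, 2)))) ≈ Add(-128.00, Mul(-55.426, I))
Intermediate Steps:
Function('p')(P) = Pow(P, Rational(1, 2))
F = -4
Function('o')(t, y) = Add(4, Mul(I, Pow(3, Rational(1, 2)))) (Function('o')(t, y) = Add(Pow(-3, Rational(1, 2)), 4) = Add(Mul(I, Pow(3, Rational(1, 2))), 4) = Add(4, Mul(I, Pow(3, Rational(1, 2)))))
Mul(Mul(Function('o')(-4, -5), Mul(Add(2, F), 1)), 16) = Mul(Mul(Add(4, Mul(I, Pow(3, Rational(1, 2)))), Mul(Add(2, -4), 1)), 16) = Mul(Mul(Add(4, Mul(I, Pow(3, Rational(1, 2)))), Mul(-2, 1)), 16) = Mul(Mul(Add(4, Mul(I, Pow(3, Rational(1, 2)))), -2), 16) = Mul(Add(-8, Mul(-2, I, Pow(3, Rational(1, 2)))), 16) = Add(-128, Mul(-32, I, Pow(3, Rational(1, 2))))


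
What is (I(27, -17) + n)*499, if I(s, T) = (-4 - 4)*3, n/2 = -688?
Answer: -698600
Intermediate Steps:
n = -1376 (n = 2*(-688) = -1376)
I(s, T) = -24 (I(s, T) = -8*3 = -24)
(I(27, -17) + n)*499 = (-24 - 1376)*499 = -1400*499 = -698600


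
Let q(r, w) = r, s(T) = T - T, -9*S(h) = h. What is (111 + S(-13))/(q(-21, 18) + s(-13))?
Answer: -1012/189 ≈ -5.3545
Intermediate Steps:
S(h) = -h/9
s(T) = 0
(111 + S(-13))/(q(-21, 18) + s(-13)) = (111 - ⅑*(-13))/(-21 + 0) = (111 + 13/9)/(-21) = (1012/9)*(-1/21) = -1012/189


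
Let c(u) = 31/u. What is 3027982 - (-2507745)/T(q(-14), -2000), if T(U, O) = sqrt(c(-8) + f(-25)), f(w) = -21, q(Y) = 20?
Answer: 3027982 - 5015490*I*sqrt(398)/199 ≈ 3.028e+6 - 5.0281e+5*I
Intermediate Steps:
T(U, O) = I*sqrt(398)/4 (T(U, O) = sqrt(31/(-8) - 21) = sqrt(31*(-1/8) - 21) = sqrt(-31/8 - 21) = sqrt(-199/8) = I*sqrt(398)/4)
3027982 - (-2507745)/T(q(-14), -2000) = 3027982 - (-2507745)/(I*sqrt(398)/4) = 3027982 - (-2507745)*(-2*I*sqrt(398)/199) = 3027982 - 5015490*I*sqrt(398)/199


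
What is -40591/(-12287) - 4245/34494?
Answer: 449329213/141275926 ≈ 3.1805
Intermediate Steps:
-40591/(-12287) - 4245/34494 = -40591*(-1/12287) - 4245*1/34494 = 40591/12287 - 1415/11498 = 449329213/141275926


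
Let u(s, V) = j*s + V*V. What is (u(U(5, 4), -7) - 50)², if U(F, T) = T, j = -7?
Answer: 841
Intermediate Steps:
u(s, V) = V² - 7*s (u(s, V) = -7*s + V*V = -7*s + V² = V² - 7*s)
(u(U(5, 4), -7) - 50)² = (((-7)² - 7*4) - 50)² = ((49 - 28) - 50)² = (21 - 50)² = (-29)² = 841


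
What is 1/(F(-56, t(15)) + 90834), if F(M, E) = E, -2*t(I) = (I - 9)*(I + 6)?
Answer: 1/90771 ≈ 1.1017e-5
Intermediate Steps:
t(I) = -(-9 + I)*(6 + I)/2 (t(I) = -(I - 9)*(I + 6)/2 = -(-9 + I)*(6 + I)/2)
1/(F(-56, t(15)) + 90834) = 1/((27 - ½*15² + (3/2)*15) + 90834) = 1/((27 - ½*225 + 45/2) + 90834) = 1/((27 - 225/2 + 45/2) + 90834) = 1/(-63 + 90834) = 1/90771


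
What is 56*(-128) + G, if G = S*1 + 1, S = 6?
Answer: -7161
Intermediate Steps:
G = 7 (G = 6*1 + 1 = 6 + 1 = 7)
56*(-128) + G = 56*(-128) + 7 = -7168 + 7 = -7161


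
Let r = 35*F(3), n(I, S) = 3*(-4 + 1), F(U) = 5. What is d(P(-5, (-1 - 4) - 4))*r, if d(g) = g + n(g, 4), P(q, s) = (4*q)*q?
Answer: 15925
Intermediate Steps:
n(I, S) = -9 (n(I, S) = 3*(-3) = -9)
P(q, s) = 4*q²
d(g) = -9 + g (d(g) = g - 9 = -9 + g)
r = 175 (r = 35*5 = 175)
d(P(-5, (-1 - 4) - 4))*r = (-9 + 4*(-5)²)*175 = (-9 + 4*25)*175 = (-9 + 100)*175 = 91*175 = 15925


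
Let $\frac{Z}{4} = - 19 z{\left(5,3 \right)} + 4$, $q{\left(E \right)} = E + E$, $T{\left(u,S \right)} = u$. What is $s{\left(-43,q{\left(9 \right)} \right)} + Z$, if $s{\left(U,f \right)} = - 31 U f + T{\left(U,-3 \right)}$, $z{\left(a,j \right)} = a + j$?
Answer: $23359$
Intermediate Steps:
$q{\left(E \right)} = 2 E$
$Z = -592$ ($Z = 4 \left(- 19 \left(5 + 3\right) + 4\right) = 4 \left(\left(-19\right) 8 + 4\right) = 4 \left(-152 + 4\right) = 4 \left(-148\right) = -592$)
$s{\left(U,f \right)} = U - 31 U f$ ($s{\left(U,f \right)} = - 31 U f + U = U - 31 U f$)
$s{\left(-43,q{\left(9 \right)} \right)} + Z = - 43 \left(1 - 31 \cdot 2 \cdot 9\right) - 592 = - 43 \left(1 - 558\right) - 592 = \left(-43\right) \left(-557\right) - 592 = 23951 - 592 = 23359$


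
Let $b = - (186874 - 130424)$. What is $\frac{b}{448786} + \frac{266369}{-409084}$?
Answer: $- \frac{5485979609}{7061198924} \approx -0.77692$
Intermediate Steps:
$b = -56450$ ($b = - (186874 - 130424) = \left(-1\right) 56450 = -56450$)
$\frac{b}{448786} + \frac{266369}{-409084} = - \frac{56450}{448786} + \frac{266369}{-409084} = \left(-56450\right) \frac{1}{448786} + 266369 \left(- \frac{1}{409084}\right) = - \frac{28225}{224393} - \frac{266369}{409084} = - \frac{5485979609}{7061198924}$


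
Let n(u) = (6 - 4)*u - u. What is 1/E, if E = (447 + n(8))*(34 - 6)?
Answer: 1/12740 ≈ 7.8493e-5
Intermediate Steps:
n(u) = u (n(u) = 2*u - u = u)
E = 12740 (E = (447 + 8)*(34 - 6) = 455*28 = 12740)
1/E = 1/12740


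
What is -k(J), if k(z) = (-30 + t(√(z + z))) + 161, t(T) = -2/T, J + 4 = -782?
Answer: -131 - I*√393/393 ≈ -131.0 - 0.050443*I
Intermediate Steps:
J = -786 (J = -4 - 782 = -786)
k(z) = 131 - √2/√z (k(z) = (-30 - 2/√(z + z)) + 161 = (-30 - 2*√2/(2*√z)) + 161 = (-30 - √2/√z) + 161 = 131 - √2/√z)
-k(J) = -(131 - √2/√(-786)) = -(131 - √2*(-I*√786/786)) = -(131 + I*√393/393) = -131 - I*√393/393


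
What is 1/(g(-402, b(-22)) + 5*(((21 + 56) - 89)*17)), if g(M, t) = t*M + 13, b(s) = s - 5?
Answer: 1/9847 ≈ 0.00010155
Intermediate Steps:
b(s) = -5 + s
g(M, t) = 13 + M*t (g(M, t) = M*t + 13 = 13 + M*t)
1/(g(-402, b(-22)) + 5*(((21 + 56) - 89)*17)) = 1/((13 - 402*(-5 - 22)) + 5*(((21 + 56) - 89)*17)) = 1/((13 - 402*(-27)) + 5*((77 - 89)*17)) = 1/((13 + 10854) + 5*(-12*17)) = 1/(10867 + 5*(-204)) = 1/(10867 - 1020) = 1/9847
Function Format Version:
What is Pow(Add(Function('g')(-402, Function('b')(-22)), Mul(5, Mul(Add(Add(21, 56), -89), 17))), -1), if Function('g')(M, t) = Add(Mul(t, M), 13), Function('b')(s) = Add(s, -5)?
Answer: Rational(1, 9847) ≈ 0.00010155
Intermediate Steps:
Function('b')(s) = Add(-5, s)
Function('g')(M, t) = Add(13, Mul(M, t)) (Function('g')(M, t) = Add(Mul(M, t), 13) = Add(13, Mul(M, t)))
Pow(Add(Function('g')(-402, Function('b')(-22)), Mul(5, Mul(Add(Add(21, 56), -89), 17))), -1) = Pow(Add(Add(13, Mul(-402, Add(-5, -22))), Mul(5, Mul(Add(Add(21, 56), -89), 17))), -1) = Pow(Add(Add(13, Mul(-402, -27)), Mul(5, Mul(Add(77, -89), 17))), -1) = Pow(Add(Add(13, 10854), Mul(5, Mul(-12, 17))), -1) = Pow(Add(10867, Mul(5, -204)), -1) = Pow(Add(10867, -1020), -1) = Pow(9847, -1) = Rational(1, 9847)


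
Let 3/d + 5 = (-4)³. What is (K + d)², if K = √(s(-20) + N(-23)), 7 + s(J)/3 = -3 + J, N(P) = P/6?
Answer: (6 - 23*I*√3378)²/19044 ≈ -93.831 - 0.84233*I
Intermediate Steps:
N(P) = P/6 (N(P) = P*(⅙) = P/6)
s(J) = -30 + 3*J (s(J) = -21 + 3*(-3 + J) = -21 + (-9 + 3*J) = -30 + 3*J)
d = -1/23 (d = 3/(-5 + (-4)³) = 3/(-5 - 64) = 3/(-69) = 3*(-1/69) = -1/23 ≈ -0.043478)
K = I*√3378/6 (K = √((-30 + 3*(-20)) + (⅙)*(-23)) = √((-30 - 60) - 23/6) = √(-90 - 23/6) = √(-563/6) = I*√3378/6 ≈ 9.6868*I)
(K + d)² = (I*√3378/6 - 1/23)² = (-1/23 + I*√3378/6)²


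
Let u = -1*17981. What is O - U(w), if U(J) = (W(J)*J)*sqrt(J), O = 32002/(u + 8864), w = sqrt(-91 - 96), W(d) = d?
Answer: -32002/9117 - 187*I*187**(1/4)*I**(3/2) ≈ 485.47 + 488.98*I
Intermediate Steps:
u = -17981
w = I*sqrt(187) (w = sqrt(-187) = I*sqrt(187) ≈ 13.675*I)
O = -32002/9117 (O = 32002/(-17981 + 8864) = 32002/(-9117) = 32002*(-1/9117) = -32002/9117 ≈ -3.5101)
U(J) = J**(5/2) (U(J) = (J*J)*sqrt(J) = J**2*sqrt(J) = J**(5/2))
O - U(w) = -32002/9117 - (I*sqrt(187))**(5/2) = -32002/9117 - 187*187**(1/4)*(-sqrt(I)) = -32002/9117 + 187*187**(1/4)*sqrt(I)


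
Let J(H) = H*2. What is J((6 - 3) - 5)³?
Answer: -64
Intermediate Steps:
J(H) = 2*H
J((6 - 3) - 5)³ = (2*((6 - 3) - 5))³ = (2*(3 - 5))³ = (2*(-2))³ = (-4)³ = -64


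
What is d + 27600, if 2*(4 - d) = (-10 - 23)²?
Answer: 54119/2 ≈ 27060.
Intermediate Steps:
d = -1081/2 (d = 4 - (-10 - 23)²/2 = 4 - ½*(-33)² = 4 - ½*1089 = 4 - 1089/2 = -1081/2 ≈ -540.50)
d + 27600 = -1081/2 + 27600 = 54119/2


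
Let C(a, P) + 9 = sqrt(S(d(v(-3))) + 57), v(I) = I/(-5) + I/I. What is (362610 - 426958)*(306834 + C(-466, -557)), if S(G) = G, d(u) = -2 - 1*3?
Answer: -19743575100 - 128696*sqrt(13) ≈ -1.9744e+10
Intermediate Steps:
v(I) = 1 - I/5 (v(I) = I*(-1/5) + 1 = -I/5 + 1 = 1 - I/5)
d(u) = -5 (d(u) = -2 - 3 = -5)
C(a, P) = -9 + 2*sqrt(13) (C(a, P) = -9 + sqrt(-5 + 57) = -9 + sqrt(52) = -9 + 2*sqrt(13))
(362610 - 426958)*(306834 + C(-466, -557)) = (362610 - 426958)*(306834 + (-9 + 2*sqrt(13))) = -64348*(306825 + 2*sqrt(13)) = -19743575100 - 128696*sqrt(13)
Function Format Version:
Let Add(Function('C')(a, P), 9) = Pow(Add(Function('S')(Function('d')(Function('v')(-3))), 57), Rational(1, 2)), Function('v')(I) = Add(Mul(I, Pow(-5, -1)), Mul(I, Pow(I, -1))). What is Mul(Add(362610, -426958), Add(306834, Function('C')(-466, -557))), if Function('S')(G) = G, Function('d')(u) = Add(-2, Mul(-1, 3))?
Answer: Add(-19743575100, Mul(-128696, Pow(13, Rational(1, 2)))) ≈ -1.9744e+10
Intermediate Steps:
Function('v')(I) = Add(1, Mul(Rational(-1, 5), I)) (Function('v')(I) = Add(Mul(I, Rational(-1, 5)), 1) = Add(Mul(Rational(-1, 5), I), 1) = Add(1, Mul(Rational(-1, 5), I)))
Function('d')(u) = -5 (Function('d')(u) = Add(-2, -3) = -5)
Function('C')(a, P) = Add(-9, Mul(2, Pow(13, Rational(1, 2)))) (Function('C')(a, P) = Add(-9, Pow(Add(-5, 57), Rational(1, 2))) = Add(-9, Pow(52, Rational(1, 2))) = Add(-9, Mul(2, Pow(13, Rational(1, 2)))))
Mul(Add(362610, -426958), Add(306834, Function('C')(-466, -557))) = Mul(Add(362610, -426958), Add(306834, Add(-9, Mul(2, Pow(13, Rational(1, 2)))))) = Mul(-64348, Add(306825, Mul(2, Pow(13, Rational(1, 2))))) = Add(-19743575100, Mul(-128696, Pow(13, Rational(1, 2))))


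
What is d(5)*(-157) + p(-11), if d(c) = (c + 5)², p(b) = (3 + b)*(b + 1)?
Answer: -15620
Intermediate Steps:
p(b) = (1 + b)*(3 + b) (p(b) = (3 + b)*(1 + b) = (1 + b)*(3 + b))
d(c) = (5 + c)²
d(5)*(-157) + p(-11) = (5 + 5)²*(-157) + (3 + (-11)² + 4*(-11)) = 10²*(-157) + (3 + 121 - 44) = 100*(-157) + 80 = -15700 + 80 = -15620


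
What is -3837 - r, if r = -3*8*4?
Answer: -3741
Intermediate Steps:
r = -96 (r = -24*4 = -96)
-3837 - r = -3837 - 1*(-96) = -3837 + 96 = -3741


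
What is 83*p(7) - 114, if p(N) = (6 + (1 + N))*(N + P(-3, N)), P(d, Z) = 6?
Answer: 14992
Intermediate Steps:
p(N) = (6 + N)*(7 + N) (p(N) = (6 + (1 + N))*(N + 6) = (7 + N)*(6 + N) = (6 + N)*(7 + N))
83*p(7) - 114 = 83*(42 + 7² + 13*7) - 114 = 83*(42 + 49 + 91) - 114 = 83*182 - 114 = 15106 - 114 = 14992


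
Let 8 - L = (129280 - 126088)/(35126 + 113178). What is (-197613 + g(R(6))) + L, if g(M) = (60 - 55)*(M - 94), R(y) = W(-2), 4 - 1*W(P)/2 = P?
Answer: -3670802469/18538 ≈ -1.9802e+5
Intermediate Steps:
W(P) = 8 - 2*P
R(y) = 12 (R(y) = 8 - 2*(-2) = 8 + 4 = 12)
g(M) = -470 + 5*M (g(M) = 5*(-94 + M) = -470 + 5*M)
L = 147905/18538 (L = 8 - (129280 - 126088)/(35126 + 113178) = 8 - 3192/148304 = 8 - 1*399/18538 = 8 - 399/18538 = 147905/18538 ≈ 7.9785)
(-197613 + g(R(6))) + L = (-197613 + (-470 + 5*12)) + 147905/18538 = (-197613 + (-470 + 60)) + 147905/18538 = (-197613 - 410) + 147905/18538 = -198023 + 147905/18538 = -3670802469/18538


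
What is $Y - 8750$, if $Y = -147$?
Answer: $-8897$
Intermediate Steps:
$Y - 8750 = -147 - 8750 = -8897$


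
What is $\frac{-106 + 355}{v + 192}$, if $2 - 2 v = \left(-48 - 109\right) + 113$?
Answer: $\frac{249}{215} \approx 1.1581$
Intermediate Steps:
$v = 23$ ($v = 1 - \frac{\left(-48 - 109\right) + 113}{2} = 1 - \frac{-157 + 113}{2} = 1 - -22 = 1 + 22 = 23$)
$\frac{-106 + 355}{v + 192} = \frac{-106 + 355}{23 + 192} = \frac{249}{215}$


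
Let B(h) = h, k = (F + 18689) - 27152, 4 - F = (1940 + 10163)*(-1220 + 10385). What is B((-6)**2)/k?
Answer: -18/55466227 ≈ -3.2452e-7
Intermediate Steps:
F = -110923991 (F = 4 - (1940 + 10163)*(-1220 + 10385) = 4 - 12103*9165 = 4 - 1*110923995 = 4 - 110923995 = -110923991)
k = -110932454 (k = (-110923991 + 18689) - 27152 = -110905302 - 27152 = -110932454)
B((-6)**2)/k = (-6)**2/(-110932454) = 36*(-1/110932454) = -18/55466227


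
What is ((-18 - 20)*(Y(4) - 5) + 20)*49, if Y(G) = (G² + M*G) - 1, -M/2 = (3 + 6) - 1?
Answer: 101528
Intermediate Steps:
M = -16 (M = -2*((3 + 6) - 1) = -2*(9 - 1) = -2*8 = -16)
Y(G) = -1 + G² - 16*G (Y(G) = (G² - 16*G) - 1 = -1 + G² - 16*G)
((-18 - 20)*(Y(4) - 5) + 20)*49 = ((-18 - 20)*((-1 + 4² - 16*4) - 5) + 20)*49 = (-38*((-1 + 16 - 64) - 5) + 20)*49 = (-38*(-49 - 5) + 20)*49 = (-38*(-54) + 20)*49 = (2052 + 20)*49 = 2072*49 = 101528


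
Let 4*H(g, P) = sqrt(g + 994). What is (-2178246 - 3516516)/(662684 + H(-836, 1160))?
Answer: -30190621289664/3513200670769 + 11389524*sqrt(158)/3513200670769 ≈ -8.5934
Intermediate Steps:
H(g, P) = sqrt(994 + g)/4 (H(g, P) = sqrt(g + 994)/4 = sqrt(994 + g)/4)
(-2178246 - 3516516)/(662684 + H(-836, 1160)) = (-2178246 - 3516516)/(662684 + sqrt(994 - 836)/4) = -5694762/(662684 + sqrt(158)/4)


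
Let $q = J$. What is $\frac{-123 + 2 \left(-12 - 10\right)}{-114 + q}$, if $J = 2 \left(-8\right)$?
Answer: $\frac{167}{130} \approx 1.2846$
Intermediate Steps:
$J = -16$
$q = -16$
$\frac{-123 + 2 \left(-12 - 10\right)}{-114 + q} = \frac{-123 + 2 \left(-12 - 10\right)}{-114 - 16} = \frac{-123 + 2 \left(-22\right)}{-130} = \left(-123 - 44\right) \left(- \frac{1}{130}\right) = \left(-167\right) \left(- \frac{1}{130}\right) = \frac{167}{130}$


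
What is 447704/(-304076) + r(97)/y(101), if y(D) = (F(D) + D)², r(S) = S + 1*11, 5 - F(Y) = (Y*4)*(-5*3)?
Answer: -1063842153701/722552156891 ≈ -1.4723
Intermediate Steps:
F(Y) = 5 + 60*Y (F(Y) = 5 - Y*4*(-5*3) = 5 - 4*Y*(-15) = 5 - (-60)*Y = 5 + 60*Y)
r(S) = 11 + S (r(S) = S + 11 = 11 + S)
y(D) = (5 + 61*D)² (y(D) = ((5 + 60*D) + D)² = (5 + 61*D)²)
447704/(-304076) + r(97)/y(101) = 447704/(-304076) + (11 + 97)/((5 + 61*101)²) = 447704*(-1/304076) + 108/((5 + 6161)²) = -111926/76019 + 108/(6166²) = -111926/76019 + 108/38019556 = -111926/76019 + 108*(1/38019556) = -111926/76019 + 27/9504889 = -1063842153701/722552156891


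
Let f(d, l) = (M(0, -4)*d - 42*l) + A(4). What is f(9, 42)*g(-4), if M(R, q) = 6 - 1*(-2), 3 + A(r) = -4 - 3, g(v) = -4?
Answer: 6808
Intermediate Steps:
A(r) = -10 (A(r) = -3 + (-4 - 3) = -3 - 7 = -10)
M(R, q) = 8 (M(R, q) = 6 + 2 = 8)
f(d, l) = -10 - 42*l + 8*d (f(d, l) = (8*d - 42*l) - 10 = (-42*l + 8*d) - 10 = -10 - 42*l + 8*d)
f(9, 42)*g(-4) = (-10 - 42*42 + 8*9)*(-4) = (-10 - 1764 + 72)*(-4) = -1702*(-4) = 6808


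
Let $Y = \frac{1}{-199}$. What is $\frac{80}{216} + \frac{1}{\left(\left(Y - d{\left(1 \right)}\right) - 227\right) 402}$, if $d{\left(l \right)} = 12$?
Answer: $\frac{21243763}{57359772} \approx 0.37036$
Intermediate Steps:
$Y = - \frac{1}{199} \approx -0.0050251$
$\frac{80}{216} + \frac{1}{\left(\left(Y - d{\left(1 \right)}\right) - 227\right) 402} = \frac{80}{216} + \frac{1}{\left(\left(- \frac{1}{199} - 12\right) - 227\right) 402} = 80 \cdot \frac{1}{216} + \frac{1}{\left(- \frac{1}{199} - 12\right) - 227} \cdot \frac{1}{402} = \frac{10}{27} + \frac{1}{- \frac{2389}{199} - 227} \cdot \frac{1}{402} = \frac{10}{27} + \frac{1}{- \frac{47562}{199}} \cdot \frac{1}{402} = \frac{10}{27} - \frac{199}{19119924} = \frac{21243763}{57359772}$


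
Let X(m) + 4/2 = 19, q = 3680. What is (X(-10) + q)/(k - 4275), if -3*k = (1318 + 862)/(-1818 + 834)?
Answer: -2728386/3154405 ≈ -0.86494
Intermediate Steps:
X(m) = 17 (X(m) = -2 + 19 = 17)
k = 545/738 (k = -(1318 + 862)/(3*(-1818 + 834)) = -2180/(3*(-984)) = -2180*(-1)/(3*984) = -1/3*(-545/246) = 545/738 ≈ 0.73848)
(X(-10) + q)/(k - 4275) = (17 + 3680)/(545/738 - 4275) = 3697/(-3154405/738) = 3697*(-738/3154405) = -2728386/3154405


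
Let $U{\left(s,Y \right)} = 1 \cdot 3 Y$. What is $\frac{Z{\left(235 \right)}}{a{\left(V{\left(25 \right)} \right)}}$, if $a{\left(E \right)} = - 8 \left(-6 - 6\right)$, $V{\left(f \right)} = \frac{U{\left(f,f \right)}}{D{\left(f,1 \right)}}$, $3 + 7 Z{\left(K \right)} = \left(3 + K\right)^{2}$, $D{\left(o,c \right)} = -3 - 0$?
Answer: $\frac{56641}{672} \approx 84.287$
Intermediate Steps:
$D{\left(o,c \right)} = -3$ ($D{\left(o,c \right)} = -3 + 0 = -3$)
$Z{\left(K \right)} = - \frac{3}{7} + \frac{\left(3 + K\right)^{2}}{7}$
$U{\left(s,Y \right)} = 3 Y$
$V{\left(f \right)} = - f$ ($V{\left(f \right)} = \frac{3 f}{-3} = 3 f \left(- \frac{1}{3}\right) = - f$)
$a{\left(E \right)} = 96$ ($a{\left(E \right)} = \left(-8\right) \left(-12\right) = 96$)
$\frac{Z{\left(235 \right)}}{a{\left(V{\left(25 \right)} \right)}} = \frac{- \frac{3}{7} + \frac{\left(3 + 235\right)^{2}}{7}}{96} = \left(- \frac{3}{7} + \frac{238^{2}}{7}\right) \frac{1}{96} = \left(- \frac{3}{7} + \frac{1}{7} \cdot 56644\right) \frac{1}{96} = \left(- \frac{3}{7} + 8092\right) \frac{1}{96} = \frac{56641}{7} \cdot \frac{1}{96} = \frac{56641}{672}$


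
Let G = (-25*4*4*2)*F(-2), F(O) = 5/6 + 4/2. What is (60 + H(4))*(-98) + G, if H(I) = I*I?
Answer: -29144/3 ≈ -9714.7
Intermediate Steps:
F(O) = 17/6 (F(O) = 5*(⅙) + 4*(½) = ⅚ + 2 = 17/6)
H(I) = I²
G = -6800/3 (G = -25*4*4*2*(17/6) = -400*2*(17/6) = -25*32*(17/6) = -800*17/6 = -6800/3 ≈ -2266.7)
(60 + H(4))*(-98) + G = (60 + 4²)*(-98) - 6800/3 = (60 + 16)*(-98) - 6800/3 = 76*(-98) - 6800/3 = -7448 - 6800/3 = -29144/3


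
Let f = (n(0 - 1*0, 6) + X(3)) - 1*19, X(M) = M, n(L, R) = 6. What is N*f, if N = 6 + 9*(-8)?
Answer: 660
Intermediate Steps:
N = -66 (N = 6 - 72 = -66)
f = -10 (f = (6 + 3) - 1*19 = 9 - 19 = -10)
N*f = -66*(-10) = 660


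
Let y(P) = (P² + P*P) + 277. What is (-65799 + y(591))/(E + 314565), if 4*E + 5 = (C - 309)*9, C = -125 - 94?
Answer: 2532160/1253503 ≈ 2.0201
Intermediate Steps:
C = -219
y(P) = 277 + 2*P² (y(P) = (P² + P²) + 277 = 2*P² + 277 = 277 + 2*P²)
E = -4757/4 (E = -5/4 + ((-219 - 309)*9)/4 = -5/4 + (-528*9)/4 = -5/4 + (¼)*(-4752) = -5/4 - 1188 = -4757/4 ≈ -1189.3)
(-65799 + y(591))/(E + 314565) = (-65799 + (277 + 2*591²))/(-4757/4 + 314565) = (-65799 + (277 + 2*349281))/(1253503/4) = (-65799 + (277 + 698562))*(4/1253503) = (-65799 + 698839)*(4/1253503) = 633040*(4/1253503) = 2532160/1253503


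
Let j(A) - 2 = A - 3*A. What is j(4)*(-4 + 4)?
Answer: 0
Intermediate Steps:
j(A) = 2 - 2*A (j(A) = 2 + (A - 3*A) = 2 - 2*A)
j(4)*(-4 + 4) = (2 - 2*4)*(-4 + 4) = (2 - 8)*0 = -6*0 = 0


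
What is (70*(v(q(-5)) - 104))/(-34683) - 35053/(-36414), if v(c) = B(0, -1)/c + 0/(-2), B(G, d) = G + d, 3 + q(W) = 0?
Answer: 164443051/140327418 ≈ 1.1719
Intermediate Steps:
q(W) = -3 (q(W) = -3 + 0 = -3)
v(c) = -1/c (v(c) = (0 - 1)/c + 0/(-2) = -1/c + 0*(-½) = -1/c + 0 = -1/c)
(70*(v(q(-5)) - 104))/(-34683) - 35053/(-36414) = (70*(-1/(-3) - 104))/(-34683) - 35053/(-36414) = (70*(-1*(-⅓) - 104))*(-1/34683) - 35053*(-1/36414) = (70*(⅓ - 104))*(-1/34683) + 35053/36414 = (70*(-311/3))*(-1/34683) + 35053/36414 = -21770/3*(-1/34683) + 35053/36414 = 21770/104049 + 35053/36414 = 164443051/140327418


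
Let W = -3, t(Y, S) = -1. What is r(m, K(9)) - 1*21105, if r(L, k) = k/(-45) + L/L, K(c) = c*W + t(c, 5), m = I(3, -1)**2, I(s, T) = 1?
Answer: -949652/45 ≈ -21103.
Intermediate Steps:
m = 1 (m = 1**2 = 1)
K(c) = -1 - 3*c (K(c) = c*(-3) - 1 = -3*c - 1 = -1 - 3*c)
r(L, k) = 1 - k/45 (r(L, k) = k*(-1/45) + 1 = -k/45 + 1 = 1 - k/45)
r(m, K(9)) - 1*21105 = (1 - (-1 - 3*9)/45) - 1*21105 = (1 - (-1 - 27)/45) - 21105 = (1 - 1/45*(-28)) - 21105 = (1 + 28/45) - 21105 = 73/45 - 21105 = -949652/45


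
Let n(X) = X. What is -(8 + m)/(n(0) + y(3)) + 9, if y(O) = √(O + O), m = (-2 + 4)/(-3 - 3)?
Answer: 9 - 23*√6/18 ≈ 5.8701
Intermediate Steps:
m = -⅓ (m = 2/(-6) = 2*(-⅙) = -⅓ ≈ -0.33333)
y(O) = √2*√O (y(O) = √(2*O) = √2*√O)
-(8 + m)/(n(0) + y(3)) + 9 = -(8 - ⅓)/(0 + √2*√3) + 9 = -23/(3*(0 + √6)) + 9 = -23/(3*(√6)) + 9 = -23*√6/6/3 + 9 = -23*√6/18 + 9 = 9 - 23*√6/18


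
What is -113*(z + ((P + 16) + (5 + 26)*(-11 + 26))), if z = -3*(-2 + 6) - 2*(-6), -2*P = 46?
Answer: -51754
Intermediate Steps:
P = -23 (P = -1/2*46 = -23)
z = 0 (z = -3*4 + 12 = -12 + 12 = 0)
-113*(z + ((P + 16) + (5 + 26)*(-11 + 26))) = -113*(0 + ((-23 + 16) + (5 + 26)*(-11 + 26))) = -113*(0 + (-7 + 31*15)) = -113*(0 + (-7 + 465)) = -113*(0 + 458) = -113*458 = -51754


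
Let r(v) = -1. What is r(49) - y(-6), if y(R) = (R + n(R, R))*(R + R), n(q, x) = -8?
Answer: -169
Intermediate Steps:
y(R) = 2*R*(-8 + R) (y(R) = (R - 8)*(R + R) = (-8 + R)*(2*R) = 2*R*(-8 + R))
r(49) - y(-6) = -1 - 2*(-6)*(-8 - 6) = -1 - 2*(-6)*(-14) = -1 - 1*168 = -1 - 168 = -169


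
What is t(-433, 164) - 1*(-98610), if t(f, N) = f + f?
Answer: 97744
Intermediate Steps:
t(f, N) = 2*f
t(-433, 164) - 1*(-98610) = 2*(-433) - 1*(-98610) = -866 + 98610 = 97744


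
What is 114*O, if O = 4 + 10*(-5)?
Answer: -5244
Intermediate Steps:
O = -46 (O = 4 - 50 = -46)
114*O = 114*(-46) = -5244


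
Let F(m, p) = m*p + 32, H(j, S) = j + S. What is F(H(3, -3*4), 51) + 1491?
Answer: 1064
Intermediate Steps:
H(j, S) = S + j
F(m, p) = 32 + m*p
F(H(3, -3*4), 51) + 1491 = (32 + (-3*4 + 3)*51) + 1491 = (32 + (-12 + 3)*51) + 1491 = (32 - 9*51) + 1491 = (32 - 459) + 1491 = -427 + 1491 = 1064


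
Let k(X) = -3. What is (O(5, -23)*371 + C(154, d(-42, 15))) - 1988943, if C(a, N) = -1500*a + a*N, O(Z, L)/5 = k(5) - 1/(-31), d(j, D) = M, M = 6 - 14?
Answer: -69027085/31 ≈ -2.2267e+6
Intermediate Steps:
M = -8
d(j, D) = -8
O(Z, L) = -460/31 (O(Z, L) = 5*(-3 - 1/(-31)) = 5*(-3 - 1*(-1/31)) = 5*(-3 + 1/31) = 5*(-92/31) = -460/31)
C(a, N) = -1500*a + N*a
(O(5, -23)*371 + C(154, d(-42, 15))) - 1988943 = (-460/31*371 + 154*(-1500 - 8)) - 1988943 = (-170660/31 + 154*(-1508)) - 1988943 = (-170660/31 - 232232) - 1988943 = -7369852/31 - 1988943 = -69027085/31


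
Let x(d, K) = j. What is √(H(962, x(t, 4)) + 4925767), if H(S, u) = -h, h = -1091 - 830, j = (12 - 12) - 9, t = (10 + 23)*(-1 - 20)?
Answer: 2*√1231922 ≈ 2219.8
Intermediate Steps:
t = -693 (t = 33*(-21) = -693)
j = -9 (j = 0 - 9 = -9)
h = -1921
x(d, K) = -9
H(S, u) = 1921 (H(S, u) = -1*(-1921) = 1921)
√(H(962, x(t, 4)) + 4925767) = √(1921 + 4925767) = √4927688 = 2*√1231922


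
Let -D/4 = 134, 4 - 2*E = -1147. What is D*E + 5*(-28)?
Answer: -308608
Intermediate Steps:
E = 1151/2 (E = 2 - 1/2*(-1147) = 2 + 1147/2 = 1151/2 ≈ 575.50)
D = -536 (D = -4*134 = -536)
D*E + 5*(-28) = -536*1151/2 + 5*(-28) = -308468 - 140 = -308608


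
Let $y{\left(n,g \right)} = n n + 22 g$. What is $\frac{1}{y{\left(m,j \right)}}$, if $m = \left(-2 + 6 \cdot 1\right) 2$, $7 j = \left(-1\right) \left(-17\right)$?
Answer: $\frac{7}{822} \approx 0.0085158$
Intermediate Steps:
$j = \frac{17}{7}$ ($j = \frac{\left(-1\right) \left(-17\right)}{7} = \frac{1}{7} \cdot 17 = \frac{17}{7} \approx 2.4286$)
$m = 8$ ($m = \left(-2 + 6\right) 2 = 4 \cdot 2 = 8$)
$y{\left(n,g \right)} = n^{2} + 22 g$
$\frac{1}{y{\left(m,j \right)}} = \frac{1}{8^{2} + 22 \cdot \frac{17}{7}} = \frac{1}{64 + \frac{374}{7}} = \frac{1}{\frac{822}{7}} = \frac{7}{822}$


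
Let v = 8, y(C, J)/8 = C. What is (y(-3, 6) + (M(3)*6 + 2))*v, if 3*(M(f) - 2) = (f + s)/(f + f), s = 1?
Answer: -208/3 ≈ -69.333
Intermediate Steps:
y(C, J) = 8*C
M(f) = 2 + (1 + f)/(6*f) (M(f) = 2 + ((f + 1)/(f + f))/3 = 2 + ((1 + f)/((2*f)))/3 = 2 + ((1 + f)*(1/(2*f)))/3 = 2 + ((1 + f)/(2*f))/3 = 2 + (1 + f)/(6*f))
(y(-3, 6) + (M(3)*6 + 2))*v = (8*(-3) + (((⅙)*(1 + 13*3)/3)*6 + 2))*8 = (-24 + (((⅙)*(⅓)*(1 + 39))*6 + 2))*8 = (-24 + (((⅙)*(⅓)*40)*6 + 2))*8 = (-24 + ((20/9)*6 + 2))*8 = (-24 + (40/3 + 2))*8 = (-24 + 46/3)*8 = -26/3*8 = -208/3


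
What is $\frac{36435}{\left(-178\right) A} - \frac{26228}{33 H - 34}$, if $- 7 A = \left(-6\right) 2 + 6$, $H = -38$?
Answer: $- \frac{12520269}{57316} \approx -218.44$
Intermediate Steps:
$A = \frac{6}{7}$ ($A = - \frac{\left(-6\right) 2 + 6}{7} = - \frac{-12 + 6}{7} = \left(- \frac{1}{7}\right) \left(-6\right) = \frac{6}{7} \approx 0.85714$)
$\frac{36435}{\left(-178\right) A} - \frac{26228}{33 H - 34} = \frac{36435}{\left(-178\right) \frac{6}{7}} - \frac{26228}{33 \left(-38\right) - 34} = \frac{36435}{- \frac{1068}{7}} - \frac{26228}{-1254 - 34} = 36435 \left(- \frac{7}{1068}\right) - \frac{26228}{-1288} = - \frac{85015}{356} - - \frac{6557}{322} = - \frac{85015}{356} + \frac{6557}{322} = - \frac{12520269}{57316}$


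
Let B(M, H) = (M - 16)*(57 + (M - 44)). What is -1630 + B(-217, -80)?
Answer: 45902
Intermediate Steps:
B(M, H) = (-16 + M)*(13 + M) (B(M, H) = (-16 + M)*(57 + (-44 + M)) = (-16 + M)*(13 + M))
-1630 + B(-217, -80) = -1630 + (-208 + (-217)**2 - 3*(-217)) = -1630 + (-208 + 47089 + 651) = -1630 + 47532 = 45902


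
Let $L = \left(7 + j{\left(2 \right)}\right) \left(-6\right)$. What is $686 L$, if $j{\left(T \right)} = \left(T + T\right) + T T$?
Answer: $-61740$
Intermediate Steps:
$j{\left(T \right)} = T^{2} + 2 T$ ($j{\left(T \right)} = 2 T + T^{2} = T^{2} + 2 T$)
$L = -90$ ($L = \left(7 + 2 \left(2 + 2\right)\right) \left(-6\right) = \left(7 + 2 \cdot 4\right) \left(-6\right) = \left(7 + 8\right) \left(-6\right) = 15 \left(-6\right) = -90$)
$686 L = 686 \left(-90\right) = -61740$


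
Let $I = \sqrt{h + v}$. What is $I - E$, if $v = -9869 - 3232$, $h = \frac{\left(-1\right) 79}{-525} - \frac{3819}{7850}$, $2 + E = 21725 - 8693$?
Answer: $-13030 + \frac{i \sqrt{14241426072342}}{32970} \approx -13030.0 + 114.46 i$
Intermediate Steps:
$E = 13030$ ($E = -2 + \left(21725 - 8693\right) = -2 + 13032 = 13030$)
$h = - \frac{55393}{164850}$ ($h = \left(-79\right) \left(- \frac{1}{525}\right) - \frac{3819}{7850} = \frac{79}{525} - \frac{3819}{7850} = - \frac{55393}{164850} \approx -0.33602$)
$v = -13101$ ($v = -9869 - 3232 = -13101$)
$I = \frac{i \sqrt{14241426072342}}{32970}$ ($I = \sqrt{- \frac{55393}{164850} - 13101} = \sqrt{- \frac{2159755243}{164850}} = \frac{i \sqrt{14241426072342}}{32970} \approx 114.46 i$)
$I - E = \frac{i \sqrt{14241426072342}}{32970} - 13030 = -13030 + \frac{i \sqrt{14241426072342}}{32970}$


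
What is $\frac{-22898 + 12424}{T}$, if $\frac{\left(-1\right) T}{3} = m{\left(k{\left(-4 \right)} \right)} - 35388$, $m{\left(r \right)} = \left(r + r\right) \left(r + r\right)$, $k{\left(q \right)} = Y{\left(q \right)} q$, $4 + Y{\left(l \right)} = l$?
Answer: $- \frac{5237}{46938} \approx -0.11157$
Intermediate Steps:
$Y{\left(l \right)} = -4 + l$
$k{\left(q \right)} = q \left(-4 + q\right)$ ($k{\left(q \right)} = \left(-4 + q\right) q = q \left(-4 + q\right)$)
$m{\left(r \right)} = 4 r^{2}$ ($m{\left(r \right)} = 2 r 2 r = 4 r^{2}$)
$T = 93876$ ($T = - 3 \left(4 \left(- 4 \left(-4 - 4\right)\right)^{2} - 35388\right) = - 3 \left(4 \left(\left(-4\right) \left(-8\right)\right)^{2} - 35388\right) = - 3 \left(4 \cdot 32^{2} - 35388\right) = - 3 \left(4 \cdot 1024 - 35388\right) = - 3 \left(4096 - 35388\right) = \left(-3\right) \left(-31292\right) = 93876$)
$\frac{-22898 + 12424}{T} = \frac{-22898 + 12424}{93876} = \left(-10474\right) \frac{1}{93876} = - \frac{5237}{46938}$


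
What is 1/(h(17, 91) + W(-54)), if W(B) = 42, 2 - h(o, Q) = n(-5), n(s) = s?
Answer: 1/49 ≈ 0.020408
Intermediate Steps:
h(o, Q) = 7 (h(o, Q) = 2 - 1*(-5) = 2 + 5 = 7)
1/(h(17, 91) + W(-54)) = 1/(7 + 42) = 1/49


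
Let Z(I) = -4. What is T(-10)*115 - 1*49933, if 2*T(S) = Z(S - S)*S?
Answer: -47633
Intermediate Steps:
T(S) = -2*S (T(S) = (-4*S)/2 = -2*S)
T(-10)*115 - 1*49933 = -2*(-10)*115 - 1*49933 = 20*115 - 49933 = 2300 - 49933 = -47633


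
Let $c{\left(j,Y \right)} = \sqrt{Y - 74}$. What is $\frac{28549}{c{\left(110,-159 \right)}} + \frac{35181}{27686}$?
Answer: $\frac{35181}{27686} - \frac{28549 i \sqrt{233}}{233} \approx 1.2707 - 1870.3 i$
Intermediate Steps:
$c{\left(j,Y \right)} = \sqrt{-74 + Y}$
$\frac{28549}{c{\left(110,-159 \right)}} + \frac{35181}{27686} = \frac{28549}{\sqrt{-74 - 159}} + \frac{35181}{27686} = \frac{28549}{\sqrt{-233}} + 35181 \cdot \frac{1}{27686} = \frac{28549}{i \sqrt{233}} + \frac{35181}{27686} = 28549 \left(- \frac{i \sqrt{233}}{233}\right) + \frac{35181}{27686} = - \frac{28549 i \sqrt{233}}{233} + \frac{35181}{27686} = \frac{35181}{27686} - \frac{28549 i \sqrt{233}}{233}$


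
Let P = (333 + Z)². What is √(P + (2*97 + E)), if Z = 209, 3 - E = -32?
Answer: √293993 ≈ 542.21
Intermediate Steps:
E = 35 (E = 3 - 1*(-32) = 3 + 32 = 35)
P = 293764 (P = (333 + 209)² = 542² = 293764)
√(P + (2*97 + E)) = √(293764 + (2*97 + 35)) = √(293764 + (194 + 35)) = √(293764 + 229) = √293993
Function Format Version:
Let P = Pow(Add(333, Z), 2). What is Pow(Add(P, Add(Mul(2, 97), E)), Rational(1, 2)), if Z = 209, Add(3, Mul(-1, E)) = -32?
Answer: Pow(293993, Rational(1, 2)) ≈ 542.21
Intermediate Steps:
E = 35 (E = Add(3, Mul(-1, -32)) = Add(3, 32) = 35)
P = 293764 (P = Pow(Add(333, 209), 2) = Pow(542, 2) = 293764)
Pow(Add(P, Add(Mul(2, 97), E)), Rational(1, 2)) = Pow(Add(293764, Add(Mul(2, 97), 35)), Rational(1, 2)) = Pow(Add(293764, Add(194, 35)), Rational(1, 2)) = Pow(Add(293764, 229), Rational(1, 2)) = Pow(293993, Rational(1, 2))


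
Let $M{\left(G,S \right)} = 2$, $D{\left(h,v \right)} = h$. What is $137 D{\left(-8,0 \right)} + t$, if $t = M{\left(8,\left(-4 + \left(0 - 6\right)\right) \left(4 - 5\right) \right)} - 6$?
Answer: $-1100$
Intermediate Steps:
$t = -4$ ($t = 2 - 6 = -4$)
$137 D{\left(-8,0 \right)} + t = 137 \left(-8\right) - 4 = -1096 - 4 = -1100$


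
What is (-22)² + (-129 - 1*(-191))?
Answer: 546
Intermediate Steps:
(-22)² + (-129 - 1*(-191)) = 484 + (-129 + 191) = 484 + 62 = 546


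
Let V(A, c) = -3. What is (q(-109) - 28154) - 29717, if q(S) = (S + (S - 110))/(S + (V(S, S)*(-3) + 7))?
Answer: -5381675/93 ≈ -57868.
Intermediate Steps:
q(S) = (-110 + 2*S)/(16 + S) (q(S) = (S + (S - 110))/(S + (-3*(-3) + 7)) = (S + (-110 + S))/(S + (9 + 7)) = (-110 + 2*S)/(S + 16) = (-110 + 2*S)/(16 + S))
(q(-109) - 28154) - 29717 = (2*(-55 - 109)/(16 - 109) - 28154) - 29717 = (2*(-164)/(-93) - 28154) - 29717 = (2*(-1/93)*(-164) - 28154) - 29717 = (328/93 - 28154) - 29717 = -2617994/93 - 29717 = -5381675/93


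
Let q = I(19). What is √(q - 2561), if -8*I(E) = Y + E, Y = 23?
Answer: I*√10265/2 ≈ 50.658*I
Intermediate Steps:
I(E) = -23/8 - E/8 (I(E) = -(23 + E)/8 = -23/8 - E/8)
q = -21/4 (q = -23/8 - ⅛*19 = -23/8 - 19/8 = -21/4 ≈ -5.2500)
√(q - 2561) = √(-21/4 - 2561) = √(-10265/4) = I*√10265/2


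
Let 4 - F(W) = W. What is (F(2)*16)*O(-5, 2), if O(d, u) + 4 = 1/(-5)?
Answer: -672/5 ≈ -134.40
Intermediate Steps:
F(W) = 4 - W
O(d, u) = -21/5 (O(d, u) = -4 + 1/(-5) = -4 + 1*(-1/5) = -4 - 1/5 = -21/5)
(F(2)*16)*O(-5, 2) = ((4 - 1*2)*16)*(-21/5) = ((4 - 2)*16)*(-21/5) = (2*16)*(-21/5) = 32*(-21/5) = -672/5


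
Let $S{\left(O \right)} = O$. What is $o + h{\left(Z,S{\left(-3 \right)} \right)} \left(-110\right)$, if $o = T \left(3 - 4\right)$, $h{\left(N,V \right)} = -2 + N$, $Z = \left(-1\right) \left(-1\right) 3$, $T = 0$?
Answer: $-110$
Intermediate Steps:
$Z = 3$ ($Z = 1 \cdot 3 = 3$)
$o = 0$ ($o = 0 \left(3 - 4\right) = 0 \left(-1\right) = 0$)
$o + h{\left(Z,S{\left(-3 \right)} \right)} \left(-110\right) = 0 + \left(-2 + 3\right) \left(-110\right) = 0 + 1 \left(-110\right) = 0 - 110 = -110$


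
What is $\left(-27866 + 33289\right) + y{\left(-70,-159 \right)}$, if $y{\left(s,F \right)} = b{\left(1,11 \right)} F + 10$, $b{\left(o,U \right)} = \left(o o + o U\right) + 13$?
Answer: $1458$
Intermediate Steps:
$b{\left(o,U \right)} = 13 + o^{2} + U o$ ($b{\left(o,U \right)} = \left(o^{2} + U o\right) + 13 = 13 + o^{2} + U o$)
$y{\left(s,F \right)} = 10 + 25 F$ ($y{\left(s,F \right)} = \left(13 + 1^{2} + 11 \cdot 1\right) F + 10 = \left(13 + 1 + 11\right) F + 10 = 25 F + 10 = 10 + 25 F$)
$\left(-27866 + 33289\right) + y{\left(-70,-159 \right)} = \left(-27866 + 33289\right) + \left(10 + 25 \left(-159\right)\right) = 5423 + \left(10 - 3975\right) = 5423 - 3965 = 1458$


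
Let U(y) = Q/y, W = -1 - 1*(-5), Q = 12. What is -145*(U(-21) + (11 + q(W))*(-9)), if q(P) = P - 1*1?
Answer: 128470/7 ≈ 18353.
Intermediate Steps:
W = 4 (W = -1 + 5 = 4)
q(P) = -1 + P (q(P) = P - 1 = -1 + P)
U(y) = 12/y
-145*(U(-21) + (11 + q(W))*(-9)) = -145*(12/(-21) + (11 + (-1 + 4))*(-9)) = -145*(12*(-1/21) + (11 + 3)*(-9)) = -145*(-4/7 + 14*(-9)) = -145*(-4/7 - 126) = -145*(-886/7) = 128470/7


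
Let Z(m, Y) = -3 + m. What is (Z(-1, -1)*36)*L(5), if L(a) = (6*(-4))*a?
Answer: 17280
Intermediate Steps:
L(a) = -24*a
(Z(-1, -1)*36)*L(5) = ((-3 - 1)*36)*(-24*5) = -4*36*(-120) = -144*(-120) = 17280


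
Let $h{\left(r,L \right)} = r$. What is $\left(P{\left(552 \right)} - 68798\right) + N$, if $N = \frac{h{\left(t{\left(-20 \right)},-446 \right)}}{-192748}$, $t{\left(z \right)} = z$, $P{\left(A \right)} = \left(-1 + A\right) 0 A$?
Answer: $- \frac{3315169221}{48187} \approx -68798.0$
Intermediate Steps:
$P{\left(A \right)} = 0$ ($P{\left(A \right)} = 0 A = 0$)
$N = \frac{5}{48187}$ ($N = - \frac{20}{-192748} = \left(-20\right) \left(- \frac{1}{192748}\right) = \frac{5}{48187} \approx 0.00010376$)
$\left(P{\left(552 \right)} - 68798\right) + N = \left(0 - 68798\right) + \frac{5}{48187} = -68798 + \frac{5}{48187} = - \frac{3315169221}{48187}$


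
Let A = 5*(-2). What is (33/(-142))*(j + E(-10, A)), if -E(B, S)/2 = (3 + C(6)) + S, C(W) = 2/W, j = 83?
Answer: -3179/142 ≈ -22.387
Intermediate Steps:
A = -10
E(B, S) = -20/3 - 2*S (E(B, S) = -2*((3 + 2/6) + S) = -2*((3 + 2*(1/6)) + S) = -2*((3 + 1/3) + S) = -2*(10/3 + S) = -20/3 - 2*S)
(33/(-142))*(j + E(-10, A)) = (33/(-142))*(83 + (-20/3 - 2*(-10))) = (33*(-1/142))*(83 + (-20/3 + 20)) = -33*(83 + 40/3)/142 = -33/142*289/3 = -3179/142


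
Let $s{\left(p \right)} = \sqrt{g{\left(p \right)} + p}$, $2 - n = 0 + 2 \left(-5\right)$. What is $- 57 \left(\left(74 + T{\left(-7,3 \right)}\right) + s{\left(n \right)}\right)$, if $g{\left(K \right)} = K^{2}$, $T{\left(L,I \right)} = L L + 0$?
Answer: $-7011 - 114 \sqrt{39} \approx -7722.9$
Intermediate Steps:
$T{\left(L,I \right)} = L^{2}$ ($T{\left(L,I \right)} = L^{2} + 0 = L^{2}$)
$n = 12$ ($n = 2 - \left(0 + 2 \left(-5\right)\right) = 2 - \left(0 - 10\right) = 2 - -10 = 2 + 10 = 12$)
$s{\left(p \right)} = \sqrt{p + p^{2}}$ ($s{\left(p \right)} = \sqrt{p^{2} + p} = \sqrt{p + p^{2}}$)
$- 57 \left(\left(74 + T{\left(-7,3 \right)}\right) + s{\left(n \right)}\right) = - 57 \left(\left(74 + \left(-7\right)^{2}\right) + \sqrt{12 \left(1 + 12\right)}\right) = - 57 \left(\left(74 + 49\right) + \sqrt{12 \cdot 13}\right) = - 57 \left(123 + \sqrt{156}\right) = - 57 \left(123 + 2 \sqrt{39}\right) = -7011 - 114 \sqrt{39}$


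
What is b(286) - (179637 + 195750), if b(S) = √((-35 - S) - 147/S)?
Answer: -375387 + 3*I*√2922062/286 ≈ -3.7539e+5 + 17.931*I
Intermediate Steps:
b(S) = √(-35 - S - 147/S)
b(286) - (179637 + 195750) = √(-35 - 1*286 - 147/286) - (179637 + 195750) = √(-35 - 286 - 147*1/286) - 1*375387 = √(-35 - 286 - 147/286) - 375387 = √(-91953/286) - 375387 = 3*I*√2922062/286 - 375387 = -375387 + 3*I*√2922062/286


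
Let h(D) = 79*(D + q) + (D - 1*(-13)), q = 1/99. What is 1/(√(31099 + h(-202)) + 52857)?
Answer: 5232843/276590902124 - 3*√16283597/276590902124 ≈ 1.8875e-5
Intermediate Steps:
q = 1/99 ≈ 0.010101
h(D) = 1366/99 + 80*D (h(D) = 79*(D + 1/99) + (D - 1*(-13)) = 79*(1/99 + D) + (D + 13) = (79/99 + 79*D) + (13 + D) = 1366/99 + 80*D)
1/(√(31099 + h(-202)) + 52857) = 1/(√(31099 + (1366/99 + 80*(-202))) + 52857) = 1/(√(31099 + (1366/99 - 16160)) + 52857) = 1/(√(31099 - 1598474/99) + 52857) = 1/(√(1480327/99) + 52857) = 1/(√16283597/33 + 52857) = 1/(52857 + √16283597/33)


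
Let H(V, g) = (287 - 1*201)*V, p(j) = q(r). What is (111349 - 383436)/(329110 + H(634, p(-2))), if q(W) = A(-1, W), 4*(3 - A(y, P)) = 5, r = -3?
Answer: -272087/383634 ≈ -0.70924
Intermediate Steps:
A(y, P) = 7/4 (A(y, P) = 3 - ¼*5 = 3 - 5/4 = 7/4)
q(W) = 7/4
p(j) = 7/4
H(V, g) = 86*V (H(V, g) = (287 - 201)*V = 86*V)
(111349 - 383436)/(329110 + H(634, p(-2))) = (111349 - 383436)/(329110 + 86*634) = -272087/(329110 + 54524) = -272087/383634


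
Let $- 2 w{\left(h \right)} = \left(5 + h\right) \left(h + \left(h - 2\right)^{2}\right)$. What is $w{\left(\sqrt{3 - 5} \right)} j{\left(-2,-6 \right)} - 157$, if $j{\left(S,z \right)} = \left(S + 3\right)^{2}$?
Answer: $-165 + \frac{13 i \sqrt{2}}{2} \approx -165.0 + 9.1924 i$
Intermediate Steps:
$j{\left(S,z \right)} = \left(3 + S\right)^{2}$
$w{\left(h \right)} = - \frac{\left(5 + h\right) \left(h + \left(-2 + h\right)^{2}\right)}{2}$ ($w{\left(h \right)} = - \frac{\left(5 + h\right) \left(h + \left(h - 2\right)^{2}\right)}{2} = - \frac{\left(5 + h\right) \left(h + \left(-2 + h\right)^{2}\right)}{2}$)
$w{\left(\sqrt{3 - 5} \right)} j{\left(-2,-6 \right)} - 157 = \left(-10 - \left(\sqrt{3 - 5}\right)^{2} - \frac{\left(\sqrt{3 - 5}\right)^{3}}{2} + \frac{11 \sqrt{3 - 5}}{2}\right) \left(3 - 2\right)^{2} - 157 = \left(-10 - \left(\sqrt{-2}\right)^{2} - \frac{\left(\sqrt{-2}\right)^{3}}{2} + \frac{11 \sqrt{-2}}{2}\right) 1^{2} - 157 = \left(-10 - \left(i \sqrt{2}\right)^{2} - \frac{\left(i \sqrt{2}\right)^{3}}{2} + \frac{11 i \sqrt{2}}{2}\right) 1 - 157 = \left(-10 - -2 - \frac{\left(-2\right) i \sqrt{2}}{2} + \frac{11 i \sqrt{2}}{2}\right) 1 - 157 = \left(-10 + 2 + i \sqrt{2} + \frac{11 i \sqrt{2}}{2}\right) 1 - 157 = \left(-8 + \frac{13 i \sqrt{2}}{2}\right) 1 - 157 = \left(-8 + \frac{13 i \sqrt{2}}{2}\right) - 157 = -165 + \frac{13 i \sqrt{2}}{2}$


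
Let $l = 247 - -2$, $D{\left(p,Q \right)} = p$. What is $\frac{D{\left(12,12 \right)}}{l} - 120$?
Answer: $- \frac{9956}{83} \approx -119.95$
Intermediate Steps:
$l = 249$ ($l = 247 + 2 = 249$)
$\frac{D{\left(12,12 \right)}}{l} - 120 = \frac{12}{249} - 120 = 12 \cdot \frac{1}{249} - 120 = \frac{4}{83} - 120 = - \frac{9956}{83}$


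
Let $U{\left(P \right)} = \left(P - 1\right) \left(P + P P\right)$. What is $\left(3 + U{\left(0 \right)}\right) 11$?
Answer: $33$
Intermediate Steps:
$U{\left(P \right)} = \left(-1 + P\right) \left(P + P^{2}\right)$
$\left(3 + U{\left(0 \right)}\right) 11 = \left(3 + \left(0^{3} - 0\right)\right) 11 = \left(3 + \left(0 + 0\right)\right) 11 = \left(3 + 0\right) 11 = 3 \cdot 11 = 33$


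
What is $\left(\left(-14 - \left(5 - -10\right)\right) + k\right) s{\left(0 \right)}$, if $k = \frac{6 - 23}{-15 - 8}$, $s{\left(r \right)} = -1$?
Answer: $\frac{650}{23} \approx 28.261$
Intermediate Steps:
$k = \frac{17}{23}$ ($k = - \frac{17}{-23} = \left(-17\right) \left(- \frac{1}{23}\right) = \frac{17}{23} \approx 0.73913$)
$\left(\left(-14 - \left(5 - -10\right)\right) + k\right) s{\left(0 \right)} = \left(\left(-14 - \left(5 - -10\right)\right) + \frac{17}{23}\right) \left(-1\right) = \left(\left(-14 - \left(5 + 10\right)\right) + \frac{17}{23}\right) \left(-1\right) = \left(\left(-14 - 15\right) + \frac{17}{23}\right) \left(-1\right) = \left(-29 + \frac{17}{23}\right) \left(-1\right) = \left(- \frac{650}{23}\right) \left(-1\right) = \frac{650}{23}$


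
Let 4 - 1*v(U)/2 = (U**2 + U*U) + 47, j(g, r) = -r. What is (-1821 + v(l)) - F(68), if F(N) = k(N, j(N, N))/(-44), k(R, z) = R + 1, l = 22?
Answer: -169023/44 ≈ -3841.4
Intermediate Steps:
k(R, z) = 1 + R
v(U) = -86 - 4*U**2 (v(U) = 8 - 2*((U**2 + U*U) + 47) = 8 - 2*((U**2 + U**2) + 47) = 8 - 2*(2*U**2 + 47) = 8 - 2*(47 + 2*U**2) = 8 + (-94 - 4*U**2) = -86 - 4*U**2)
F(N) = -1/44 - N/44 (F(N) = (1 + N)/(-44) = (1 + N)*(-1/44) = -1/44 - N/44)
(-1821 + v(l)) - F(68) = (-1821 + (-86 - 4*22**2)) - (-1/44 - 1/44*68) = (-1821 + (-86 - 4*484)) - (-1/44 - 17/11) = (-1821 + (-86 - 1936)) - 1*(-69/44) = (-1821 - 2022) + 69/44 = -3843 + 69/44 = -169023/44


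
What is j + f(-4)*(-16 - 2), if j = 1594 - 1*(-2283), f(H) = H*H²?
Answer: 5029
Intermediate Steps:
f(H) = H³
j = 3877 (j = 1594 + 2283 = 3877)
j + f(-4)*(-16 - 2) = 3877 + (-4)³*(-16 - 2) = 3877 - 64*(-18) = 3877 + 1152 = 5029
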